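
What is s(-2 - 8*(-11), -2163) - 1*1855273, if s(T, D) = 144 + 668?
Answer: -1854461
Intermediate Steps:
s(T, D) = 812
s(-2 - 8*(-11), -2163) - 1*1855273 = 812 - 1*1855273 = 812 - 1855273 = -1854461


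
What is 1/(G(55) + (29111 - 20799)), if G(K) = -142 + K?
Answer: 1/8225 ≈ 0.00012158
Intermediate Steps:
1/(G(55) + (29111 - 20799)) = 1/((-142 + 55) + (29111 - 20799)) = 1/(-87 + 8312) = 1/8225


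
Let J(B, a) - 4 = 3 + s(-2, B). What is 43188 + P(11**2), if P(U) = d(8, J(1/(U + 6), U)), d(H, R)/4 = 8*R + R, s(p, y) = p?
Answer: 43368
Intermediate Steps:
J(B, a) = 5 (J(B, a) = 4 + (3 - 2) = 4 + 1 = 5)
d(H, R) = 36*R (d(H, R) = 4*(8*R + R) = 4*(9*R) = 36*R)
P(U) = 180 (P(U) = 36*5 = 180)
43188 + P(11**2) = 43188 + 180 = 43368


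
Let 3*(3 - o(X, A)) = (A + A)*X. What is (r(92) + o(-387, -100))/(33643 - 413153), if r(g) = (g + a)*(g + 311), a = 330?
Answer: -144269/379510 ≈ -0.38015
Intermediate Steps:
o(X, A) = 3 - 2*A*X/3 (o(X, A) = 3 - (A + A)*X/3 = 3 - 2*A*X/3)
r(g) = (311 + g)*(330 + g) (r(g) = (g + 330)*(g + 311) = (330 + g)*(311 + g) = (311 + g)*(330 + g))
(r(92) + o(-387, -100))/(33643 - 413153) = ((102630 + 92² + 641*92) + (3 - ⅔*(-100)*(-387)))/(33643 - 413153) = ((102630 + 8464 + 58972) + (3 - 25800))/(-379510) = (170066 - 25797)*(-1/379510) = 144269*(-1/379510) = -144269/379510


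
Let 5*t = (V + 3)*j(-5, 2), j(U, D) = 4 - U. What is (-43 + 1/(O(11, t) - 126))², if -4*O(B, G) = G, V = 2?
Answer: 486775969/263169 ≈ 1849.7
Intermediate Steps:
t = 9 (t = ((2 + 3)*(4 - 1*(-5)))/5 = (5*(4 + 5))/5 = (5*9)/5 = (⅕)*45 = 9)
O(B, G) = -G/4
(-43 + 1/(O(11, t) - 126))² = (-43 + 1/(-¼*9 - 126))² = (-43 + 1/(-9/4 - 126))² = (-43 + 1/(-513/4))² = (-43 - 4/513)² = (-22063/513)² = 486775969/263169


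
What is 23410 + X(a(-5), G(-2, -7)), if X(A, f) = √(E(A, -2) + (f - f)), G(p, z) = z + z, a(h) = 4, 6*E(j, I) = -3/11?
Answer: 23410 + I*√22/22 ≈ 23410.0 + 0.2132*I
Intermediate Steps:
E(j, I) = -1/22 (E(j, I) = (-3/11)/6 = (-3*1/11)/6 = (⅙)*(-3/11) = -1/22)
G(p, z) = 2*z
X(A, f) = I*√22/22 (X(A, f) = √(-1/22 + (f - f)) = √(-1/22 + 0) = √(-1/22) = I*√22/22)
23410 + X(a(-5), G(-2, -7)) = 23410 + I*√22/22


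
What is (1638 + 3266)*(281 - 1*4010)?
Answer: -18287016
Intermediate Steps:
(1638 + 3266)*(281 - 1*4010) = 4904*(281 - 4010) = 4904*(-3729) = -18287016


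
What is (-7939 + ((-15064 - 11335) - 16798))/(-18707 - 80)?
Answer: 51136/18787 ≈ 2.7219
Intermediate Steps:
(-7939 + ((-15064 - 11335) - 16798))/(-18707 - 80) = (-7939 + (-26399 - 16798))/(-18787) = (-7939 - 43197)*(-1/18787) = -51136*(-1/18787) = 51136/18787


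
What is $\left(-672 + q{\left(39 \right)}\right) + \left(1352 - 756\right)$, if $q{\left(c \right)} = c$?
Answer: $-37$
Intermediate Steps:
$\left(-672 + q{\left(39 \right)}\right) + \left(1352 - 756\right) = \left(-672 + 39\right) + \left(1352 - 756\right) = -633 + \left(1352 - 756\right) = -633 + 596 = -37$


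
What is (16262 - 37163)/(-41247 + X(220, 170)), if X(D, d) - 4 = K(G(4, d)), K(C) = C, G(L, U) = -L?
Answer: 6967/13749 ≈ 0.50673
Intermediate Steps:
X(D, d) = 0 (X(D, d) = 4 - 1*4 = 4 - 4 = 0)
(16262 - 37163)/(-41247 + X(220, 170)) = (16262 - 37163)/(-41247 + 0) = -20901/(-41247) = -20901*(-1/41247) = 6967/13749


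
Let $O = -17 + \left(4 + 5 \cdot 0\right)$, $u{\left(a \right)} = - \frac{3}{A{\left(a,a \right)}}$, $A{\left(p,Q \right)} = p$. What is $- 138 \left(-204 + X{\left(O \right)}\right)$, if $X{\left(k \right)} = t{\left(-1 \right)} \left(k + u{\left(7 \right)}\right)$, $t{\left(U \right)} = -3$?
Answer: $\frac{158148}{7} \approx 22593.0$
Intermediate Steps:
$u{\left(a \right)} = - \frac{3}{a}$
$O = -13$ ($O = -17 + \left(4 + 0\right) = -17 + 4 = -13$)
$X{\left(k \right)} = \frac{9}{7} - 3 k$ ($X{\left(k \right)} = - 3 \left(k - \frac{3}{7}\right) = - 3 \left(- \frac{3}{7} + k\right) = \frac{9}{7} - 3 k$)
$- 138 \left(-204 + X{\left(O \right)}\right) = - 138 \left(-204 + \left(\frac{9}{7} - -39\right)\right) = - 138 \left(-204 + \left(\frac{9}{7} + 39\right)\right) = - 138 \left(-204 + \frac{282}{7}\right) = \left(-138\right) \left(- \frac{1146}{7}\right) = \frac{158148}{7}$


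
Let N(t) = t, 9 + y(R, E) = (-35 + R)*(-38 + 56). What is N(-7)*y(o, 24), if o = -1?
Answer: 4599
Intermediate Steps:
y(R, E) = -639 + 18*R (y(R, E) = -9 + (-35 + R)*(-38 + 56) = -9 + (-35 + R)*18 = -9 + (-630 + 18*R) = -639 + 18*R)
N(-7)*y(o, 24) = -7*(-639 + 18*(-1)) = -7*(-639 - 18) = -7*(-657) = 4599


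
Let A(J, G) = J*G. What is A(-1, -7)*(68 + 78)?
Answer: 1022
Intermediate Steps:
A(J, G) = G*J
A(-1, -7)*(68 + 78) = (-7*(-1))*(68 + 78) = 7*146 = 1022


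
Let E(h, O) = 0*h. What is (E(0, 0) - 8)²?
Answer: 64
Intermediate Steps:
E(h, O) = 0
(E(0, 0) - 8)² = (0 - 8)² = (-8)² = 64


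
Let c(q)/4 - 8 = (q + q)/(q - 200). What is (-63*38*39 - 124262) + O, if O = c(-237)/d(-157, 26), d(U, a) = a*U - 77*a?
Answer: -144652330126/664677 ≈ -2.1763e+5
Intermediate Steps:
d(U, a) = -77*a + U*a (d(U, a) = U*a - 77*a = -77*a + U*a)
c(q) = 32 + 8*q/(-200 + q) (c(q) = 32 + 4*((q + q)/(q - 200)) = 32 + 4*((2*q)/(-200 + q)) = 32 + 4*(2*q/(-200 + q)) = 32 + 8*q/(-200 + q))
O = -3970/664677 (O = (40*(-160 - 237)/(-200 - 237))/((26*(-77 - 157))) = (40*(-397)/(-437))/((26*(-234))) = (40*(-1/437)*(-397))/(-6084) = (15880/437)*(-1/6084) = -3970/664677 ≈ -0.0059728)
(-63*38*39 - 124262) + O = (-63*38*39 - 124262) - 3970/664677 = (-2394*39 - 124262) - 3970/664677 = (-93366 - 124262) - 3970/664677 = -217628 - 3970/664677 = -144652330126/664677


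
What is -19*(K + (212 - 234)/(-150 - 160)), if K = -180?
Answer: 529891/155 ≈ 3418.7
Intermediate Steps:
-19*(K + (212 - 234)/(-150 - 160)) = -19*(-180 + (212 - 234)/(-150 - 160)) = -19*(-180 - 22/(-310)) = -19*(-180 - 22*(-1/310)) = -19*(-180 + 11/155) = -19*(-27889/155) = 529891/155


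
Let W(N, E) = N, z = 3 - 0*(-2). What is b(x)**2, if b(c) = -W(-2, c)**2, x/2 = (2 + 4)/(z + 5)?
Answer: 16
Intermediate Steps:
z = 3 (z = 3 - 1*0 = 3 + 0 = 3)
x = 3/2 (x = 2*((2 + 4)/(3 + 5)) = 2*(6/8) = 2*(6*(1/8)) = 2*(3/4) = 3/2 ≈ 1.5000)
b(c) = -4 (b(c) = -1*(-2)**2 = -1*4 = -4)
b(x)**2 = (-4)**2 = 16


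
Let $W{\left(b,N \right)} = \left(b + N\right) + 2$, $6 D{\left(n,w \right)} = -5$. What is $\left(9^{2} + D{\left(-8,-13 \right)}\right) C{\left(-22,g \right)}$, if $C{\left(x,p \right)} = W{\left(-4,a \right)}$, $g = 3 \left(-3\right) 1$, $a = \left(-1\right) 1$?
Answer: $- \frac{481}{2} \approx -240.5$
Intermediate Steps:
$D{\left(n,w \right)} = - \frac{5}{6}$ ($D{\left(n,w \right)} = \frac{1}{6} \left(-5\right) = - \frac{5}{6}$)
$a = -1$
$g = -9$ ($g = \left(-9\right) 1 = -9$)
$W{\left(b,N \right)} = 2 + N + b$ ($W{\left(b,N \right)} = \left(N + b\right) + 2 = 2 + N + b$)
$C{\left(x,p \right)} = -3$ ($C{\left(x,p \right)} = 2 - 1 - 4 = -3$)
$\left(9^{2} + D{\left(-8,-13 \right)}\right) C{\left(-22,g \right)} = \left(9^{2} - \frac{5}{6}\right) \left(-3\right) = \left(81 - \frac{5}{6}\right) \left(-3\right) = \frac{481}{6} \left(-3\right) = - \frac{481}{2}$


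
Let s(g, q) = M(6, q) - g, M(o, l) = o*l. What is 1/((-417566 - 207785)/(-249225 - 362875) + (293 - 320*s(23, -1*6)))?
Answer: 612100/11736418651 ≈ 5.2154e-5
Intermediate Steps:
M(o, l) = l*o
s(g, q) = -g + 6*q (s(g, q) = q*6 - g = 6*q - g = -g + 6*q)
1/((-417566 - 207785)/(-249225 - 362875) + (293 - 320*s(23, -1*6))) = 1/((-417566 - 207785)/(-249225 - 362875) + (293 - 320*(-1*23 + 6*(-1*6)))) = 1/(-625351/(-612100) + (293 - 320*(-23 + 6*(-6)))) = 1/(-625351*(-1/612100) + (293 - 320*(-23 - 36))) = 1/(625351/612100 + (293 - 320*(-59))) = 1/(625351/612100 + (293 + 18880)) = 1/(625351/612100 + 19173) = 1/(11736418651/612100) = 612100/11736418651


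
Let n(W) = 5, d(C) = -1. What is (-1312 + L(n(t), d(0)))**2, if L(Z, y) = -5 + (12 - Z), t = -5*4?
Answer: 1716100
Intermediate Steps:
t = -20
L(Z, y) = 7 - Z
(-1312 + L(n(t), d(0)))**2 = (-1312 + (7 - 1*5))**2 = (-1312 + (7 - 5))**2 = (-1312 + 2)**2 = (-1310)**2 = 1716100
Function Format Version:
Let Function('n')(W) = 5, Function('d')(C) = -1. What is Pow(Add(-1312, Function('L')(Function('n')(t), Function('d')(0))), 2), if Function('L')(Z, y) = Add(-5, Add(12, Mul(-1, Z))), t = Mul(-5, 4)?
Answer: 1716100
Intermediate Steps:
t = -20
Function('L')(Z, y) = Add(7, Mul(-1, Z))
Pow(Add(-1312, Function('L')(Function('n')(t), Function('d')(0))), 2) = Pow(Add(-1312, Add(7, Mul(-1, 5))), 2) = Pow(Add(-1312, Add(7, -5)), 2) = Pow(Add(-1312, 2), 2) = Pow(-1310, 2) = 1716100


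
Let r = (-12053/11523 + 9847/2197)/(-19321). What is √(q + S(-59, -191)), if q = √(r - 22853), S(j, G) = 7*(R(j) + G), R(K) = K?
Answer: √(-758726892503511750 + 1601697*I*√1674469943870888379657)/20822061 ≈ 1.8052 + 41.872*I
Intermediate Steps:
r = -86986540/489131034951 (r = (-12053*1/11523 + 9847*(1/2197))*(-1/19321) = (-12053/11523 + 9847/2197)*(-1/19321) = (86986540/25316031)*(-1/19321) = -86986540/489131034951 ≈ -0.00017784)
S(j, G) = 7*G + 7*j (S(j, G) = 7*(j + G) = 7*(G + j) = 7*G + 7*j)
q = I*√1674469943870888379657/270686793 (q = √(-86986540/489131034951 - 22853) = √(-11178111628721743/489131034951) = I*√1674469943870888379657/270686793 ≈ 151.17*I)
√(q + S(-59, -191)) = √(I*√1674469943870888379657/270686793 + (7*(-191) + 7*(-59))) = √(I*√1674469943870888379657/270686793 + (-1337 - 413)) = √(I*√1674469943870888379657/270686793 - 1750) = √(-1750 + I*√1674469943870888379657/270686793)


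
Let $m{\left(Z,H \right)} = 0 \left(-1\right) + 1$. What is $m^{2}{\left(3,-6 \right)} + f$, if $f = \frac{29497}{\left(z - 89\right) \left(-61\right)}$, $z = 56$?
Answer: $\frac{31510}{2013} \approx 15.653$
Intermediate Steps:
$m{\left(Z,H \right)} = 1$ ($m{\left(Z,H \right)} = 0 + 1 = 1$)
$f = \frac{29497}{2013}$ ($f = \frac{29497}{\left(56 - 89\right) \left(-61\right)} = \frac{29497}{\left(-33\right) \left(-61\right)} = \frac{29497}{2013} \approx 14.653$)
$m^{2}{\left(3,-6 \right)} + f = 1^{2} + \frac{29497}{2013} = 1 + \frac{29497}{2013} = \frac{31510}{2013}$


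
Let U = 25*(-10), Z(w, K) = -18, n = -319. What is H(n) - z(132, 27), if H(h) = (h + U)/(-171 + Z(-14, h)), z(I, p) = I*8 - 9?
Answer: -197314/189 ≈ -1044.0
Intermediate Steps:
U = -250
z(I, p) = -9 + 8*I (z(I, p) = 8*I - 9 = -9 + 8*I)
H(h) = 250/189 - h/189 (H(h) = (h - 250)/(-171 - 18) = (-250 + h)/(-189) = (-250 + h)*(-1/189) = 250/189 - h/189)
H(n) - z(132, 27) = (250/189 - 1/189*(-319)) - (-9 + 8*132) = (250/189 + 319/189) - (-9 + 1056) = 569/189 - 1*1047 = 569/189 - 1047 = -197314/189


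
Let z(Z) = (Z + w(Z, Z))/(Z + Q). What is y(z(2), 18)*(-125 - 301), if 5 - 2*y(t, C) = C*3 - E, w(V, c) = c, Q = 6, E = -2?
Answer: 10863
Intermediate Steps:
z(Z) = 2*Z/(6 + Z) (z(Z) = (Z + Z)/(Z + 6) = (2*Z)/(6 + Z) = 2*Z/(6 + Z))
y(t, C) = 3/2 - 3*C/2 (y(t, C) = 5/2 - (C*3 - 1*(-2))/2 = 5/2 - (3*C + 2)/2 = 5/2 - (2 + 3*C)/2 = 5/2 + (-1 - 3*C/2) = 3/2 - 3*C/2)
y(z(2), 18)*(-125 - 301) = (3/2 - 3/2*18)*(-125 - 301) = (3/2 - 27)*(-426) = -51/2*(-426) = 10863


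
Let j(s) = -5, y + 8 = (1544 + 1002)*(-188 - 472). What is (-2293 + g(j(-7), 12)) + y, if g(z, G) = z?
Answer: -1682666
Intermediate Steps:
y = -1680368 (y = -8 + (1544 + 1002)*(-188 - 472) = -8 + 2546*(-660) = -8 - 1680360 = -1680368)
(-2293 + g(j(-7), 12)) + y = (-2293 - 5) - 1680368 = -2298 - 1680368 = -1682666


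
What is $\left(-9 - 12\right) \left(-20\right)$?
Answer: $420$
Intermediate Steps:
$\left(-9 - 12\right) \left(-20\right) = \left(-21\right) \left(-20\right) = 420$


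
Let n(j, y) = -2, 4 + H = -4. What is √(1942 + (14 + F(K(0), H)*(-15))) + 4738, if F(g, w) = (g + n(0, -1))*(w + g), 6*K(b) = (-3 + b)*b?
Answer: 4738 + 2*√429 ≈ 4779.4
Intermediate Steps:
H = -8 (H = -4 - 4 = -8)
K(b) = b*(-3 + b)/6 (K(b) = ((-3 + b)*b)/6 = (b*(-3 + b))/6 = b*(-3 + b)/6)
F(g, w) = (-2 + g)*(g + w) (F(g, w) = (g - 2)*(w + g) = (-2 + g)*(g + w))
√(1942 + (14 + F(K(0), H)*(-15))) + 4738 = √(1942 + (14 + (((⅙)*0*(-3 + 0))² - 0*(-3 + 0)/3 - 2*(-8) + ((⅙)*0*(-3 + 0))*(-8))*(-15))) + 4738 = √(1942 + (14 + (((⅙)*0*(-3))² - 0*(-3)/3 + 16 + ((⅙)*0*(-3))*(-8))*(-15))) + 4738 = √(1942 + (14 + (0² - 2*0 + 16 + 0*(-8))*(-15))) + 4738 = √(1942 + (14 + (0 + 0 + 16 + 0)*(-15))) + 4738 = √(1942 + (14 + 16*(-15))) + 4738 = √(1942 + (14 - 240)) + 4738 = √(1942 - 226) + 4738 = √1716 + 4738 = 2*√429 + 4738 = 4738 + 2*√429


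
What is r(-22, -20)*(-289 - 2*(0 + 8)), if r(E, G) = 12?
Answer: -3660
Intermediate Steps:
r(-22, -20)*(-289 - 2*(0 + 8)) = 12*(-289 - 2*(0 + 8)) = 12*(-289 - 2*8) = 12*(-289 - 16) = 12*(-305) = -3660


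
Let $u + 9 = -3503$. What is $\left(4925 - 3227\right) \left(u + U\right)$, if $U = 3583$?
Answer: $120558$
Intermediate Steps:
$u = -3512$ ($u = -9 - 3503 = -3512$)
$\left(4925 - 3227\right) \left(u + U\right) = \left(4925 - 3227\right) \left(-3512 + 3583\right) = 1698 \cdot 71 = 120558$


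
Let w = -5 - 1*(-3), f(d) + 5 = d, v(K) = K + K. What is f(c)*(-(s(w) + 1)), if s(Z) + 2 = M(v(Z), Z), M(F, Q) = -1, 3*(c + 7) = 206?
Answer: 340/3 ≈ 113.33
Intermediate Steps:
c = 185/3 (c = -7 + (1/3)*206 = -7 + 206/3 = 185/3 ≈ 61.667)
v(K) = 2*K
f(d) = -5 + d
w = -2 (w = -5 + 3 = -2)
s(Z) = -3 (s(Z) = -2 - 1 = -3)
f(c)*(-(s(w) + 1)) = (-5 + 185/3)*(-(-3 + 1)) = 170*(-1*(-2))/3 = (170/3)*2 = 340/3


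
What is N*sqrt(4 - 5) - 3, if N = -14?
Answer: -3 - 14*I ≈ -3.0 - 14.0*I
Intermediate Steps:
N*sqrt(4 - 5) - 3 = -14*sqrt(4 - 5) - 3 = -14*I - 3 = -3 - 14*I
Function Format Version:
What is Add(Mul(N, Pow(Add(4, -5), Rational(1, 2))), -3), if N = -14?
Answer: Add(-3, Mul(-14, I)) ≈ Add(-3.0000, Mul(-14.000, I))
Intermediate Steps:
Add(Mul(N, Pow(Add(4, -5), Rational(1, 2))), -3) = Add(Mul(-14, Pow(Add(4, -5), Rational(1, 2))), -3) = Add(Mul(-14, Pow(-1, Rational(1, 2))), -3) = Add(Mul(-14, I), -3) = Add(-3, Mul(-14, I))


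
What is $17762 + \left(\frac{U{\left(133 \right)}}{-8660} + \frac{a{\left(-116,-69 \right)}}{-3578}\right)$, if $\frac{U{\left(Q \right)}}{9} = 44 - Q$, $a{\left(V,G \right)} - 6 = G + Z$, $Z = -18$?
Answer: $\frac{275183831599}{15492740} \approx 17762.0$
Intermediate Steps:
$a{\left(V,G \right)} = -12 + G$ ($a{\left(V,G \right)} = 6 + \left(G - 18\right) = 6 + \left(-18 + G\right) = -12 + G$)
$U{\left(Q \right)} = 396 - 9 Q$ ($U{\left(Q \right)} = 9 \left(44 - Q\right) = 396 - 9 Q$)
$17762 + \left(\frac{U{\left(133 \right)}}{-8660} + \frac{a{\left(-116,-69 \right)}}{-3578}\right) = 17762 + \left(\frac{396 - 1197}{-8660} + \frac{-12 - 69}{-3578}\right) = 17762 - \left(- \frac{81}{3578} - \left(396 - 1197\right) \left(- \frac{1}{8660}\right)\right) = 17762 + \left(\left(-801\right) \left(- \frac{1}{8660}\right) + \frac{81}{3578}\right) = 17762 + \left(\frac{801}{8660} + \frac{81}{3578}\right) = 17762 + \frac{1783719}{15492740} = \frac{275183831599}{15492740}$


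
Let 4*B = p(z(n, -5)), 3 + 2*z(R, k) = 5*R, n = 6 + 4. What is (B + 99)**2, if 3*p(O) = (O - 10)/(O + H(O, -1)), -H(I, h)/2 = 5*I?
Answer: 346369321/35344 ≈ 9800.0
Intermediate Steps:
n = 10
H(I, h) = -10*I
z(R, k) = -3/2 + 5*R/2 (z(R, k) = -3/2 + (5*R)/2 = -3/2 + 5*R/2)
p(O) = -(-10 + O)/(27*O) (p(O) = ((O - 10)/(O - 10*O))/3 = ((-10 + O)/((-9*O)))/3 = ((-10 + O)*(-1/(9*O)))/3 = (-(-10 + O)/(9*O))/3 = -(-10 + O)/(27*O))
B = -1/188 (B = ((10 - (-3/2 + (5/2)*10))/(27*(-3/2 + (5/2)*10)))/4 = ((10 - (-3/2 + 25))/(27*(-3/2 + 25)))/4 = ((10 - 1*47/2)/(27*(47/2)))/4 = ((1/27)*(2/47)*(10 - 47/2))/4 = ((1/27)*(2/47)*(-27/2))/4 = (1/4)*(-1/47) = -1/188 ≈ -0.0053191)
(B + 99)**2 = (-1/188 + 99)**2 = (18611/188)**2 = 346369321/35344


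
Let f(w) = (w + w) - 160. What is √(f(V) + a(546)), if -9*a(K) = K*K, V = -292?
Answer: 2*I*√8467 ≈ 184.03*I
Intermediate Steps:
a(K) = -K²/9 (a(K) = -K*K/9 = -K²/9)
f(w) = -160 + 2*w (f(w) = 2*w - 160 = -160 + 2*w)
√(f(V) + a(546)) = √((-160 + 2*(-292)) - ⅑*546²) = √((-160 - 584) - ⅑*298116) = √(-744 - 33124) = √(-33868) = 2*I*√8467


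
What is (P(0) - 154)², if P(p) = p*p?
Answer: 23716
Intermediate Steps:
P(p) = p²
(P(0) - 154)² = (0² - 154)² = (0 - 154)² = (-154)² = 23716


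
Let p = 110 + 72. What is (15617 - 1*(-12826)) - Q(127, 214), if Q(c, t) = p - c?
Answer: 28388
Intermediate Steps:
p = 182
Q(c, t) = 182 - c
(15617 - 1*(-12826)) - Q(127, 214) = (15617 - 1*(-12826)) - (182 - 1*127) = (15617 + 12826) - (182 - 127) = 28443 - 1*55 = 28443 - 55 = 28388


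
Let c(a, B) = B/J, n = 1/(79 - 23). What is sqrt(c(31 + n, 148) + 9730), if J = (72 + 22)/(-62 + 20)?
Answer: sqrt(21347494)/47 ≈ 98.305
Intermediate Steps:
n = 1/56 ≈ 0.017857
J = -47/21 (J = 94/(-42) = 94*(-1/42) = -47/21 ≈ -2.2381)
c(a, B) = -21*B/47 (c(a, B) = B/(-47/21) = B*(-21/47) = -21*B/47)
sqrt(c(31 + n, 148) + 9730) = sqrt(-21/47*148 + 9730) = sqrt(-3108/47 + 9730) = sqrt(454202/47) = sqrt(21347494)/47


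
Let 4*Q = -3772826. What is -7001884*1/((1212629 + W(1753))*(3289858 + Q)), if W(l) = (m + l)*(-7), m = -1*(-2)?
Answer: -1750471/704197262029 ≈ -2.4858e-6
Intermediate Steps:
Q = -1886413/2 (Q = (1/4)*(-3772826) = -1886413/2 ≈ -9.4321e+5)
m = 2
W(l) = -14 - 7*l (W(l) = (2 + l)*(-7) = -14 - 7*l)
-7001884*1/((1212629 + W(1753))*(3289858 + Q)) = -7001884*1/((1212629 + (-14 - 7*1753))*(3289858 - 1886413/2)) = -7001884*2/(4693303*(1212629 + (-14 - 12271))) = -7001884*2/(4693303*(1212629 - 12285)) = -7001884/(1200344*(4693303/2)) = -7001884/2816789048116 = -7001884*1/2816789048116 = -1750471/704197262029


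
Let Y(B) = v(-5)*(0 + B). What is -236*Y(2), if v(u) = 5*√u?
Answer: -2360*I*√5 ≈ -5277.1*I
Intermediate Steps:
Y(B) = 5*I*B*√5 (Y(B) = (5*√(-5))*(0 + B) = (5*(I*√5))*B = (5*I*√5)*B = 5*I*B*√5)
-236*Y(2) = -1180*I*2*√5 = -2360*I*√5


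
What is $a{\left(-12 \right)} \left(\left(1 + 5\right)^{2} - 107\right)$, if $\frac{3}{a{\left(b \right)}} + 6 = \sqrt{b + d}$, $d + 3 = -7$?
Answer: $\frac{639}{29} + \frac{213 i \sqrt{22}}{58} \approx 22.034 + 17.225 i$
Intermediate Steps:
$d = -10$ ($d = -3 - 7 = -10$)
$a{\left(b \right)} = \frac{3}{-6 + \sqrt{-10 + b}}$ ($a{\left(b \right)} = \frac{3}{-6 + \sqrt{b - 10}} = \frac{3}{-6 + \sqrt{-10 + b}}$)
$a{\left(-12 \right)} \left(\left(1 + 5\right)^{2} - 107\right) = \frac{3}{-6 + \sqrt{-10 - 12}} \left(\left(1 + 5\right)^{2} - 107\right) = \frac{3}{-6 + \sqrt{-22}} \left(6^{2} - 107\right) = \frac{3}{-6 + i \sqrt{22}} \left(36 - 107\right) = \frac{3}{-6 + i \sqrt{22}} \left(-71\right) = - \frac{213}{-6 + i \sqrt{22}}$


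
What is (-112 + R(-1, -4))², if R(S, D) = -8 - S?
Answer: 14161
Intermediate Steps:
(-112 + R(-1, -4))² = (-112 + (-8 - 1*(-1)))² = (-112 + (-8 + 1))² = (-112 - 7)² = (-119)² = 14161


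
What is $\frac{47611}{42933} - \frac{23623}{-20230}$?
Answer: $\frac{1977376789}{868534590} \approx 2.2767$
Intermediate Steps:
$\frac{47611}{42933} - \frac{23623}{-20230} = 47611 \cdot \frac{1}{42933} - - \frac{23623}{20230} = \frac{47611}{42933} + \frac{23623}{20230} = \frac{1977376789}{868534590}$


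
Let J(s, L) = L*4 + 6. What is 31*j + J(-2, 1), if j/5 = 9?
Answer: 1405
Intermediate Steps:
j = 45 (j = 5*9 = 45)
J(s, L) = 6 + 4*L (J(s, L) = 4*L + 6 = 6 + 4*L)
31*j + J(-2, 1) = 31*45 + (6 + 4*1) = 1395 + (6 + 4) = 1395 + 10 = 1405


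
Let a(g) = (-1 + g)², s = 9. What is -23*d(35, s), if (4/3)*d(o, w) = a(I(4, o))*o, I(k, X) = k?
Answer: -21735/4 ≈ -5433.8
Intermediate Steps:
d(o, w) = 27*o/4 (d(o, w) = 3*((-1 + 4)²*o)/4 = 3*(3²*o)/4 = 3*(9*o)/4 = 27*o/4)
-23*d(35, s) = -621*35/4 = -23*945/4 = -21735/4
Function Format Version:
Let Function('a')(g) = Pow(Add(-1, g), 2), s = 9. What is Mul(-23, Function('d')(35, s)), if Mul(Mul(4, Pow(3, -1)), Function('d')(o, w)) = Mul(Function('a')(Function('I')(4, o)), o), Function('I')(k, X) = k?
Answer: Rational(-21735, 4) ≈ -5433.8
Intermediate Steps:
Function('d')(o, w) = Mul(Rational(27, 4), o) (Function('d')(o, w) = Mul(Rational(3, 4), Mul(Pow(Add(-1, 4), 2), o)) = Mul(Rational(3, 4), Mul(Pow(3, 2), o)) = Mul(Rational(3, 4), Mul(9, o)) = Mul(Rational(27, 4), o))
Mul(-23, Function('d')(35, s)) = Mul(-23, Mul(Rational(27, 4), 35)) = Mul(-23, Rational(945, 4)) = Rational(-21735, 4)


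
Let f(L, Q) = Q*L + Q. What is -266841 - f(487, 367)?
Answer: -445937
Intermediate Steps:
f(L, Q) = Q + L*Q (f(L, Q) = L*Q + Q = Q + L*Q)
-266841 - f(487, 367) = -266841 - 367*(1 + 487) = -266841 - 367*488 = -266841 - 1*179096 = -266841 - 179096 = -445937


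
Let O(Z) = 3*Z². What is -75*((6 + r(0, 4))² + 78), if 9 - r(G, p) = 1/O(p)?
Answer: -17416825/768 ≈ -22678.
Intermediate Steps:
r(G, p) = 9 - 1/(3*p²)
-75*((6 + r(0, 4))² + 78) = -75*((6 + (9 - ⅓/4²))² + 78) = -75*((6 + (9 - ⅓*1/16))² + 78) = -75*((6 + (9 - 1/48))² + 78) = -75*((6 + 431/48)² + 78) = -75*((719/48)² + 78) = -75*(516961/2304 + 78) = -75*696673/2304 = -17416825/768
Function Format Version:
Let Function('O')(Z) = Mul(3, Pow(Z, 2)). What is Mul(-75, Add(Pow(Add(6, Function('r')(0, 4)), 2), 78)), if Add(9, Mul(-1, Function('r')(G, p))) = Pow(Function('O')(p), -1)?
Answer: Rational(-17416825, 768) ≈ -22678.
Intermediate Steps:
Function('r')(G, p) = Add(9, Mul(Rational(-1, 3), Pow(p, -2))) (Function('r')(G, p) = Add(9, Mul(-1, Pow(Mul(3, Pow(p, 2)), -1))) = Add(9, Mul(-1, Mul(Rational(1, 3), Pow(p, -2)))) = Add(9, Mul(Rational(-1, 3), Pow(p, -2))))
Mul(-75, Add(Pow(Add(6, Function('r')(0, 4)), 2), 78)) = Mul(-75, Add(Pow(Add(6, Add(9, Mul(Rational(-1, 3), Pow(4, -2)))), 2), 78)) = Mul(-75, Add(Pow(Add(6, Add(9, Mul(Rational(-1, 3), Rational(1, 16)))), 2), 78)) = Mul(-75, Add(Pow(Add(6, Add(9, Rational(-1, 48))), 2), 78)) = Mul(-75, Add(Pow(Add(6, Rational(431, 48)), 2), 78)) = Mul(-75, Add(Pow(Rational(719, 48), 2), 78)) = Mul(-75, Add(Rational(516961, 2304), 78)) = Mul(-75, Rational(696673, 2304)) = Rational(-17416825, 768)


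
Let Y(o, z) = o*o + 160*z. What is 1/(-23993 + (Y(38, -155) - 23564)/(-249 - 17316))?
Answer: -1171/28092675 ≈ -4.1683e-5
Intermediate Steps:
Y(o, z) = o**2 + 160*z
1/(-23993 + (Y(38, -155) - 23564)/(-249 - 17316)) = 1/(-23993 + ((38**2 + 160*(-155)) - 23564)/(-249 - 17316)) = 1/(-23993 + ((1444 - 24800) - 23564)/(-17565)) = 1/(-23993 + (-23356 - 23564)*(-1/17565)) = 1/(-23993 - 46920*(-1/17565)) = 1/(-23993 + 3128/1171) = 1/(-28092675/1171) = -1171/28092675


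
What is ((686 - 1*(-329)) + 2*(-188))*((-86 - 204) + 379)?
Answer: 56871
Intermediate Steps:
((686 - 1*(-329)) + 2*(-188))*((-86 - 204) + 379) = ((686 + 329) - 376)*(-290 + 379) = (1015 - 376)*89 = 639*89 = 56871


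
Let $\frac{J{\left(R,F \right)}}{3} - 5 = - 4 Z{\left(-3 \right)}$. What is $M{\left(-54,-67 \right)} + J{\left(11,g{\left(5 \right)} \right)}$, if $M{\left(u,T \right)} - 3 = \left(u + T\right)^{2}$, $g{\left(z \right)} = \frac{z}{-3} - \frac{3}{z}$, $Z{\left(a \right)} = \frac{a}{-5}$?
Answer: $\frac{73259}{5} \approx 14652.0$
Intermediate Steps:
$Z{\left(a \right)} = - \frac{a}{5}$ ($Z{\left(a \right)} = a \left(- \frac{1}{5}\right) = - \frac{a}{5}$)
$g{\left(z \right)} = - \frac{3}{z} - \frac{z}{3}$ ($g{\left(z \right)} = z \left(- \frac{1}{3}\right) - \frac{3}{z} = - \frac{z}{3} - \frac{3}{z} = - \frac{3}{z} - \frac{z}{3}$)
$M{\left(u,T \right)} = 3 + \left(T + u\right)^{2}$ ($M{\left(u,T \right)} = 3 + \left(u + T\right)^{2} = 3 + \left(T + u\right)^{2}$)
$J{\left(R,F \right)} = \frac{39}{5}$ ($J{\left(R,F \right)} = 15 + 3 \left(- 4 \left(\left(- \frac{1}{5}\right) \left(-3\right)\right)\right) = 15 + 3 \left(\left(-4\right) \frac{3}{5}\right) = 15 + 3 \left(- \frac{12}{5}\right) = 15 - \frac{36}{5} = \frac{39}{5}$)
$M{\left(-54,-67 \right)} + J{\left(11,g{\left(5 \right)} \right)} = \left(3 + \left(-67 - 54\right)^{2}\right) + \frac{39}{5} = \left(3 + \left(-121\right)^{2}\right) + \frac{39}{5} = \left(3 + 14641\right) + \frac{39}{5} = 14644 + \frac{39}{5} = \frac{73259}{5}$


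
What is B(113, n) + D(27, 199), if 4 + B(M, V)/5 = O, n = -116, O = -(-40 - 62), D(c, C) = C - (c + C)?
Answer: 463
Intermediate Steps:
D(c, C) = -c (D(c, C) = C - (C + c) = C + (-C - c) = -c)
O = 102 (O = -1*(-102) = 102)
B(M, V) = 490 (B(M, V) = -20 + 5*102 = -20 + 510 = 490)
B(113, n) + D(27, 199) = 490 - 1*27 = 490 - 27 = 463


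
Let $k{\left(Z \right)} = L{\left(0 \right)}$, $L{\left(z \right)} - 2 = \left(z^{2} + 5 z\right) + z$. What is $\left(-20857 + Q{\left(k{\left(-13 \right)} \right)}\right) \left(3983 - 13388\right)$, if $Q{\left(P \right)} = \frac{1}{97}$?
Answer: $\frac{19027518840}{97} \approx 1.9616 \cdot 10^{8}$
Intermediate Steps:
$L{\left(z \right)} = 2 + z^{2} + 6 z$ ($L{\left(z \right)} = 2 + \left(\left(z^{2} + 5 z\right) + z\right) = 2 + \left(z^{2} + 6 z\right) = 2 + z^{2} + 6 z$)
$k{\left(Z \right)} = 2$ ($k{\left(Z \right)} = 2 + 0^{2} + 6 \cdot 0 = 2 + 0 + 0 = 2$)
$Q{\left(P \right)} = \frac{1}{97}$
$\left(-20857 + Q{\left(k{\left(-13 \right)} \right)}\right) \left(3983 - 13388\right) = \left(-20857 + \frac{1}{97}\right) \left(3983 - 13388\right) = \left(- \frac{2023128}{97}\right) \left(-9405\right) = \frac{19027518840}{97}$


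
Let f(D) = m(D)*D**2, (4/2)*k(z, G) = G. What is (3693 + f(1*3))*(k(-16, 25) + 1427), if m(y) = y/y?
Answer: 5329029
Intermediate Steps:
k(z, G) = G/2
m(y) = 1
f(D) = D**2 (f(D) = 1*D**2 = D**2)
(3693 + f(1*3))*(k(-16, 25) + 1427) = (3693 + (1*3)**2)*((1/2)*25 + 1427) = (3693 + 3**2)*(25/2 + 1427) = (3693 + 9)*(2879/2) = 3702*(2879/2) = 5329029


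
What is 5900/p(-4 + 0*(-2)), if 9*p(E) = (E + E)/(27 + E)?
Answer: -305325/2 ≈ -1.5266e+5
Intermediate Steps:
p(E) = 2*E/(9*(27 + E)) (p(E) = ((E + E)/(27 + E))/9 = ((2*E)/(27 + E))/9 = (2*E/(27 + E))/9 = 2*E/(9*(27 + E)))
5900/p(-4 + 0*(-2)) = 5900/((2*(-4 + 0*(-2))/(9*(27 + (-4 + 0*(-2)))))) = 5900/((2*(-4 + 0)/(9*(27 + (-4 + 0))))) = 5900/(((2/9)*(-4)/(27 - 4))) = 5900/(((2/9)*(-4)/23)) = 5900/(((2/9)*(-4)*(1/23))) = 5900/(-8/207) = 5900*(-207/8) = -305325/2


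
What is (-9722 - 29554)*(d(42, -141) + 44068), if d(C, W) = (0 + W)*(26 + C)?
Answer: -1354236480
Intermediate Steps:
d(C, W) = W*(26 + C)
(-9722 - 29554)*(d(42, -141) + 44068) = (-9722 - 29554)*(-141*(26 + 42) + 44068) = -39276*(-141*68 + 44068) = -39276*(-9588 + 44068) = -39276*34480 = -1354236480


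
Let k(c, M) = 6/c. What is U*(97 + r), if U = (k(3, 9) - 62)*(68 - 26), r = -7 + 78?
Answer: -423360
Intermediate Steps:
r = 71
U = -2520 (U = (6/3 - 62)*(68 - 26) = (6*(⅓) - 62)*42 = (2 - 62)*42 = -60*42 = -2520)
U*(97 + r) = -2520*(97 + 71) = -2520*168 = -423360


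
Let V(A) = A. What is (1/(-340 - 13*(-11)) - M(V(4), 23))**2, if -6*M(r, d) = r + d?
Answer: 3136441/155236 ≈ 20.204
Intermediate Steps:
M(r, d) = -d/6 - r/6 (M(r, d) = -(r + d)/6 = -(d + r)/6 = -d/6 - r/6)
(1/(-340 - 13*(-11)) - M(V(4), 23))**2 = (1/(-340 - 13*(-11)) - (-1/6*23 - 1/6*4))**2 = (1/(-340 + 143) - (-23/6 - 2/3))**2 = (1/(-197) - 1*(-9/2))**2 = (-1/197 + 9/2)**2 = (1771/394)**2 = 3136441/155236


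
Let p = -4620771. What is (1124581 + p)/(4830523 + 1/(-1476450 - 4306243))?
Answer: -10108696719835/13966715769219 ≈ -0.72377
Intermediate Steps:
(1124581 + p)/(4830523 + 1/(-1476450 - 4306243)) = (1124581 - 4620771)/(4830523 + 1/(-1476450 - 4306243)) = -3496190/(4830523 + 1/(-5782693)) = -3496190/(4830523 - 1/5782693) = -3496190/27933431538438/5782693 = -3496190*5782693/27933431538438 = -10108696719835/13966715769219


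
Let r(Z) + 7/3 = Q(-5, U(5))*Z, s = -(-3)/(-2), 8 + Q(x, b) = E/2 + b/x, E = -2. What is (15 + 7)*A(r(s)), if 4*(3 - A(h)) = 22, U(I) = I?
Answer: -55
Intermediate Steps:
Q(x, b) = -9 + b/x (Q(x, b) = -8 + (-2/2 + b/x) = -8 + (-2*1/2 + b/x) = -8 + (-1 + b/x) = -9 + b/x)
s = -3/2 (s = -(-3)*(-1)/2 = -3*1/2 = -3/2 ≈ -1.5000)
r(Z) = -7/3 - 10*Z (r(Z) = -7/3 + (-9 + 5/(-5))*Z = -7/3 + (-9 + 5*(-1/5))*Z = -7/3 + (-9 - 1)*Z = -7/3 - 10*Z)
A(h) = -5/2 (A(h) = 3 - 1/4*22 = 3 - 11/2 = -5/2)
(15 + 7)*A(r(s)) = (15 + 7)*(-5/2) = 22*(-5/2) = -55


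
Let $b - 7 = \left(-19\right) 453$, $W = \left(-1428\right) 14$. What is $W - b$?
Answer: $-11392$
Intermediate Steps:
$W = -19992$
$b = -8600$ ($b = 7 - 8607 = -8600$)
$W - b = -19992 - -8600 = -19992 + 8600 = -11392$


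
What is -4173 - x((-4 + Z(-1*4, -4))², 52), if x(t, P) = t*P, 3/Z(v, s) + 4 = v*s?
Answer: -19617/4 ≈ -4904.3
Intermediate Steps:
Z(v, s) = 3/(-4 + s*v) (Z(v, s) = 3/(-4 + v*s) = 3/(-4 + s*v))
x(t, P) = P*t
-4173 - x((-4 + Z(-1*4, -4))², 52) = -4173 - 52*(-4 + 3/(-4 - (-4)*4))² = -4173 - 52*(-4 + 3/(-4 - 4*(-4)))² = -4173 - 52*(-4 + 3/(-4 + 16))² = -4173 - 52*(-4 + 3/12)² = -4173 - 52*(-4 + 3*(1/12))² = -4173 - 52*(-4 + ¼)² = -4173 - 52*(-15/4)² = -4173 - 52*225/16 = -4173 - 1*2925/4 = -4173 - 2925/4 = -19617/4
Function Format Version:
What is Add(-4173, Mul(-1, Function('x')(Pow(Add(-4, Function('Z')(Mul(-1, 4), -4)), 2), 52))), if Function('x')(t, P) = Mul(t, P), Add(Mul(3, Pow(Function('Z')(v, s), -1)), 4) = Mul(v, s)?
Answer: Rational(-19617, 4) ≈ -4904.3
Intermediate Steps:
Function('Z')(v, s) = Mul(3, Pow(Add(-4, Mul(s, v)), -1)) (Function('Z')(v, s) = Mul(3, Pow(Add(-4, Mul(v, s)), -1)) = Mul(3, Pow(Add(-4, Mul(s, v)), -1)))
Function('x')(t, P) = Mul(P, t)
Add(-4173, Mul(-1, Function('x')(Pow(Add(-4, Function('Z')(Mul(-1, 4), -4)), 2), 52))) = Add(-4173, Mul(-1, Mul(52, Pow(Add(-4, Mul(3, Pow(Add(-4, Mul(-4, Mul(-1, 4))), -1))), 2)))) = Add(-4173, Mul(-1, Mul(52, Pow(Add(-4, Mul(3, Pow(Add(-4, Mul(-4, -4)), -1))), 2)))) = Add(-4173, Mul(-1, Mul(52, Pow(Add(-4, Mul(3, Pow(Add(-4, 16), -1))), 2)))) = Add(-4173, Mul(-1, Mul(52, Pow(Add(-4, Mul(3, Pow(12, -1))), 2)))) = Add(-4173, Mul(-1, Mul(52, Pow(Add(-4, Mul(3, Rational(1, 12))), 2)))) = Add(-4173, Mul(-1, Mul(52, Pow(Add(-4, Rational(1, 4)), 2)))) = Add(-4173, Mul(-1, Mul(52, Pow(Rational(-15, 4), 2)))) = Add(-4173, Mul(-1, Mul(52, Rational(225, 16)))) = Add(-4173, Mul(-1, Rational(2925, 4))) = Add(-4173, Rational(-2925, 4)) = Rational(-19617, 4)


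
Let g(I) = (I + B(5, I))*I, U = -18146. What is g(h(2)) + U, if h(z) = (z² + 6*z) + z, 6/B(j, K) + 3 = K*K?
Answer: -1906918/107 ≈ -17822.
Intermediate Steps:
B(j, K) = 6/(-3 + K²) (B(j, K) = 6/(-3 + K*K) = 6/(-3 + K²))
h(z) = z² + 7*z
g(I) = I*(I + 6/(-3 + I²)) (g(I) = (I + 6/(-3 + I²))*I = I*(I + 6/(-3 + I²)))
g(h(2)) + U = (2*(7 + 2))*(6 + (2*(7 + 2))*(-3 + (2*(7 + 2))²))/(-3 + (2*(7 + 2))²) - 18146 = (2*9)*(6 + (2*9)*(-3 + (2*9)²))/(-3 + (2*9)²) - 18146 = 18*(6 + 18*(-3 + 18²))/(-3 + 18²) - 18146 = 18*(6 + 18*(-3 + 324))/(-3 + 324) - 18146 = 18*(6 + 18*321)/321 - 18146 = 18*(1/321)*(6 + 5778) - 18146 = 18*(1/321)*5784 - 18146 = 34704/107 - 18146 = -1906918/107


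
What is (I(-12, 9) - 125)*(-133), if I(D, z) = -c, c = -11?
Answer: 15162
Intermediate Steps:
I(D, z) = 11 (I(D, z) = -1*(-11) = 11)
(I(-12, 9) - 125)*(-133) = (11 - 125)*(-133) = -114*(-133) = 15162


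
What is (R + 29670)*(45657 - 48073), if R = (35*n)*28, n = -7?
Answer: -55108960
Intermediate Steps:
R = -6860 (R = (35*(-7))*28 = -245*28 = -6860)
(R + 29670)*(45657 - 48073) = (-6860 + 29670)*(45657 - 48073) = 22810*(-2416) = -55108960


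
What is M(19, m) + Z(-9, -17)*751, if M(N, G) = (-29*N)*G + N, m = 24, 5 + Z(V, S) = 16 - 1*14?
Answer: -15458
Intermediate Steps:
Z(V, S) = -3 (Z(V, S) = -5 + (16 - 1*14) = -5 + (16 - 14) = -5 + 2 = -3)
M(N, G) = N - 29*G*N (M(N, G) = -29*G*N + N = N - 29*G*N)
M(19, m) + Z(-9, -17)*751 = 19*(1 - 29*24) - 3*751 = 19*(1 - 696) - 2253 = 19*(-695) - 2253 = -13205 - 2253 = -15458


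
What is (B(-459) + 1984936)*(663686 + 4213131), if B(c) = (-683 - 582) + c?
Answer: 9671761996204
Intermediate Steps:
B(c) = -1265 + c
(B(-459) + 1984936)*(663686 + 4213131) = ((-1265 - 459) + 1984936)*(663686 + 4213131) = (-1724 + 1984936)*4876817 = 1983212*4876817 = 9671761996204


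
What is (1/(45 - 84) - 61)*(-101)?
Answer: 240380/39 ≈ 6163.6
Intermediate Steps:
(1/(45 - 84) - 61)*(-101) = (1/(-39) - 61)*(-101) = (-1/39 - 61)*(-101) = -2380/39*(-101) = 240380/39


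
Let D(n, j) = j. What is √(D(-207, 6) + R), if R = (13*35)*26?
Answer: 2*√2959 ≈ 108.79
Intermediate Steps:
R = 11830 (R = 455*26 = 11830)
√(D(-207, 6) + R) = √(6 + 11830) = √11836 = 2*√2959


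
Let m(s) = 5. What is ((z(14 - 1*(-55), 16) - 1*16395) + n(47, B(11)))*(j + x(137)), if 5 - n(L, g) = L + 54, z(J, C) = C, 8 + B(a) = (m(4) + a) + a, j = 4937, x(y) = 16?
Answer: -81600675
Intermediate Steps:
B(a) = -3 + 2*a (B(a) = -8 + ((5 + a) + a) = -8 + (5 + 2*a) = -3 + 2*a)
n(L, g) = -49 - L (n(L, g) = 5 - (L + 54) = 5 - (54 + L) = 5 + (-54 - L) = -49 - L)
((z(14 - 1*(-55), 16) - 1*16395) + n(47, B(11)))*(j + x(137)) = ((16 - 1*16395) + (-49 - 1*47))*(4937 + 16) = ((16 - 16395) + (-49 - 47))*4953 = (-16379 - 96)*4953 = -16475*4953 = -81600675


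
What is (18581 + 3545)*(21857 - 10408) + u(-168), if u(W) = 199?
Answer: 253320773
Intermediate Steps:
(18581 + 3545)*(21857 - 10408) + u(-168) = (18581 + 3545)*(21857 - 10408) + 199 = 22126*11449 + 199 = 253320574 + 199 = 253320773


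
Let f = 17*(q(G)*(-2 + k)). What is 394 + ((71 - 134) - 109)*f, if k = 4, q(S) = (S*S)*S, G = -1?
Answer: 6242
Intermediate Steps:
q(S) = S³ (q(S) = S²*S = S³)
f = -34 (f = 17*((-1)³*(-2 + 4)) = 17*(-1*2) = 17*(-2) = -34)
394 + ((71 - 134) - 109)*f = 394 + ((71 - 134) - 109)*(-34) = 394 + (-63 - 109)*(-34) = 394 - 172*(-34) = 394 + 5848 = 6242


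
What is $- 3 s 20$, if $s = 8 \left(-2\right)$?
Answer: $960$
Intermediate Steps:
$s = -16$
$- 3 s 20 = \left(-3\right) \left(-16\right) 20 = 48 \cdot 20 = 960$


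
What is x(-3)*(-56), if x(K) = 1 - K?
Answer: -224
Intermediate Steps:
x(-3)*(-56) = (1 - 1*(-3))*(-56) = (1 + 3)*(-56) = 4*(-56) = -224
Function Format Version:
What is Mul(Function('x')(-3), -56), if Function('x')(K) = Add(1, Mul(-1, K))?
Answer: -224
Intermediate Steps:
Mul(Function('x')(-3), -56) = Mul(Add(1, Mul(-1, -3)), -56) = Mul(Add(1, 3), -56) = Mul(4, -56) = -224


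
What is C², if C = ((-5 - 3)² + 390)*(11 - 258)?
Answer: 12574931044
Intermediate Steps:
C = -112138 (C = ((-8)² + 390)*(-247) = (64 + 390)*(-247) = 454*(-247) = -112138)
C² = (-112138)² = 12574931044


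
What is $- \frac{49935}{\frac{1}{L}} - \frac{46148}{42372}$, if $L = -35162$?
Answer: $\frac{18599342669173}{10593} \approx 1.7558 \cdot 10^{9}$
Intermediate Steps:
$- \frac{49935}{\frac{1}{L}} - \frac{46148}{42372} = - \frac{49935}{\frac{1}{-35162}} - \frac{46148}{42372} = - \frac{49935}{- \frac{1}{35162}} - \frac{11537}{10593} = \left(-49935\right) \left(-35162\right) - \frac{11537}{10593} = 1755814470 - \frac{11537}{10593} = \frac{18599342669173}{10593}$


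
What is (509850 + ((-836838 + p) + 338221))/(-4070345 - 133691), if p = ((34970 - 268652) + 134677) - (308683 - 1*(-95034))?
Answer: 491489/4204036 ≈ 0.11691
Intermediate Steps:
p = -502722 (p = (-233682 + 134677) - (308683 + 95034) = -99005 - 1*403717 = -99005 - 403717 = -502722)
(509850 + ((-836838 + p) + 338221))/(-4070345 - 133691) = (509850 + ((-836838 - 502722) + 338221))/(-4070345 - 133691) = (509850 + (-1339560 + 338221))/(-4204036) = (509850 - 1001339)*(-1/4204036) = -491489*(-1/4204036) = 491489/4204036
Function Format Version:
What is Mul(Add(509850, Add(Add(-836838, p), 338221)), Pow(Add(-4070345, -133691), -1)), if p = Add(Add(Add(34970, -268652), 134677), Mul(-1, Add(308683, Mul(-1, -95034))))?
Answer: Rational(491489, 4204036) ≈ 0.11691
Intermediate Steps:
p = -502722 (p = Add(Add(-233682, 134677), Mul(-1, Add(308683, 95034))) = Add(-99005, Mul(-1, 403717)) = Add(-99005, -403717) = -502722)
Mul(Add(509850, Add(Add(-836838, p), 338221)), Pow(Add(-4070345, -133691), -1)) = Mul(Add(509850, Add(Add(-836838, -502722), 338221)), Pow(Add(-4070345, -133691), -1)) = Mul(Add(509850, Add(-1339560, 338221)), Pow(-4204036, -1)) = Mul(Add(509850, -1001339), Rational(-1, 4204036)) = Mul(-491489, Rational(-1, 4204036)) = Rational(491489, 4204036)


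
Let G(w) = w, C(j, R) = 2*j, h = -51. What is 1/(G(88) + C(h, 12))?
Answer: -1/14 ≈ -0.071429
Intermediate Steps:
1/(G(88) + C(h, 12)) = 1/(88 + 2*(-51)) = 1/(88 - 102) = 1/(-14) = -1/14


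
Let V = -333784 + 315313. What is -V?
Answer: 18471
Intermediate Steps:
V = -18471
-V = -1*(-18471) = 18471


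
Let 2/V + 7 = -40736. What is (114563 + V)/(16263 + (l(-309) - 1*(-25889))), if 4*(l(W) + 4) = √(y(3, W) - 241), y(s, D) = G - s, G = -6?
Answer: 143077602661408/52638590579841 - 4243309370*I*√10/52638590579841 ≈ 2.7181 - 0.00025492*I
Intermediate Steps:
y(s, D) = -6 - s
V = -2/40743 (V = 2/(-7 - 40736) = 2/(-40743) = 2*(-1/40743) = -2/40743 ≈ -4.9088e-5)
l(W) = -4 + 5*I*√10/4 (l(W) = -4 + √((-6 - 1*3) - 241)/4 = -4 + √((-6 - 3) - 241)/4 = -4 + √(-9 - 241)/4 = -4 + √(-250)/4 = -4 + (5*I*√10)/4 = -4 + 5*I*√10/4)
(114563 + V)/(16263 + (l(-309) - 1*(-25889))) = (114563 - 2/40743)/(16263 + ((-4 + 5*I*√10/4) - 1*(-25889))) = 4667640307/(40743*(16263 + ((-4 + 5*I*√10/4) + 25889))) = 4667640307/(40743*(16263 + (25885 + 5*I*√10/4))) = 4667640307/(40743*(42148 + 5*I*√10/4))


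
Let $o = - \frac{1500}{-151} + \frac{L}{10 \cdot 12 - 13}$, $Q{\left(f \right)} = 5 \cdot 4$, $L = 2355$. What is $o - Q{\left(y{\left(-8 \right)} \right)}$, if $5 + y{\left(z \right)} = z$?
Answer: $\frac{192965}{16157} \approx 11.943$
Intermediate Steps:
$y{\left(z \right)} = -5 + z$
$Q{\left(f \right)} = 20$
$o = \frac{516105}{16157}$ ($o = - \frac{1500}{-151} + \frac{2355}{10 \cdot 12 - 13} = \left(-1500\right) \left(- \frac{1}{151}\right) + \frac{2355}{120 - 13} = \frac{1500}{151} + \frac{2355}{107} = \frac{516105}{16157} \approx 31.943$)
$o - Q{\left(y{\left(-8 \right)} \right)} = \frac{516105}{16157} - 20 = \frac{192965}{16157}$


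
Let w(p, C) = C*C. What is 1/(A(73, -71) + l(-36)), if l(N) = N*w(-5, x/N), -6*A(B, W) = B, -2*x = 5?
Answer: -144/1777 ≈ -0.081035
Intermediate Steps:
x = -5/2 (x = -½*5 = -5/2 ≈ -2.5000)
A(B, W) = -B/6
w(p, C) = C²
l(N) = 25/(4*N) (l(N) = N*(-5/(2*N))² = N*(25/(4*N²)) = 25/(4*N))
1/(A(73, -71) + l(-36)) = 1/(-⅙*73 + (25/4)/(-36)) = 1/(-73/6 + (25/4)*(-1/36)) = 1/(-73/6 - 25/144) = 1/(-1777/144) = -144/1777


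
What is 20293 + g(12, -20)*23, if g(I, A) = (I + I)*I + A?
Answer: 26457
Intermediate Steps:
g(I, A) = A + 2*I**2 (g(I, A) = (2*I)*I + A = 2*I**2 + A = A + 2*I**2)
20293 + g(12, -20)*23 = 20293 + (-20 + 2*12**2)*23 = 20293 + (-20 + 2*144)*23 = 20293 + (-20 + 288)*23 = 20293 + 268*23 = 20293 + 6164 = 26457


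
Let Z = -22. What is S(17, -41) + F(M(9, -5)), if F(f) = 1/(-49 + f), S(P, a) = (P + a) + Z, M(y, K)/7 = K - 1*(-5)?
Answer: -2255/49 ≈ -46.020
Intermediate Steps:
M(y, K) = 35 + 7*K (M(y, K) = 7*(K - 1*(-5)) = 7*(K + 5) = 7*(5 + K) = 35 + 7*K)
S(P, a) = -22 + P + a (S(P, a) = (P + a) - 22 = -22 + P + a)
S(17, -41) + F(M(9, -5)) = (-22 + 17 - 41) + 1/(-49 + (35 + 7*(-5))) = -46 + 1/(-49 + (35 - 35)) = -46 + 1/(-49 + 0) = -46 + 1/(-49) = -46 - 1/49 = -2255/49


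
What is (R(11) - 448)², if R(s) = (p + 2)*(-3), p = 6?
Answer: 222784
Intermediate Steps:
R(s) = -24 (R(s) = (6 + 2)*(-3) = 8*(-3) = -24)
(R(11) - 448)² = (-24 - 448)² = (-472)² = 222784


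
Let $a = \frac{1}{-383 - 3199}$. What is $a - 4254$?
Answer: $- \frac{15237829}{3582} \approx -4254.0$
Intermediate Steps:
$a = - \frac{1}{3582}$ ($a = \frac{1}{-3582} = - \frac{1}{3582} \approx -0.00027917$)
$a - 4254 = - \frac{1}{3582} - 4254 = - \frac{15237829}{3582}$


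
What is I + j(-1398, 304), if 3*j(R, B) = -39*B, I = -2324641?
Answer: -2328593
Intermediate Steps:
j(R, B) = -13*B (j(R, B) = (-39*B)/3 = -13*B)
I + j(-1398, 304) = -2324641 - 13*304 = -2324641 - 3952 = -2328593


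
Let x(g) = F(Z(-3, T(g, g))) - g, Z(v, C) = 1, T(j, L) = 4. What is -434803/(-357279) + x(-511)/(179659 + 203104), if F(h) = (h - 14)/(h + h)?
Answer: 333213495889/273506363754 ≈ 1.2183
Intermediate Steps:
F(h) = (-14 + h)/(2*h) (F(h) = (-14 + h)/((2*h)) = (-14 + h)*(1/(2*h)) = (-14 + h)/(2*h))
x(g) = -13/2 - g (x(g) = (1/2)*(-14 + 1)/1 - g = (1/2)*1*(-13) - g = -13/2 - g)
-434803/(-357279) + x(-511)/(179659 + 203104) = -434803/(-357279) + (-13/2 - 1*(-511))/(179659 + 203104) = -434803*(-1/357279) + (-13/2 + 511)/382763 = 434803/357279 + (1009/2)*(1/382763) = 434803/357279 + 1009/765526 = 333213495889/273506363754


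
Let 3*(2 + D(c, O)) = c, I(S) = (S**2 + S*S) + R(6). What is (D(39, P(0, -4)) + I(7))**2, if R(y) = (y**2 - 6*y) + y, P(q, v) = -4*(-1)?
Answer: 13225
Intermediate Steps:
P(q, v) = 4
R(y) = y**2 - 5*y
I(S) = 6 + 2*S**2 (I(S) = (S**2 + S*S) + 6*(-5 + 6) = (S**2 + S**2) + 6*1 = 2*S**2 + 6 = 6 + 2*S**2)
D(c, O) = -2 + c/3
(D(39, P(0, -4)) + I(7))**2 = ((-2 + (1/3)*39) + (6 + 2*7**2))**2 = ((-2 + 13) + (6 + 2*49))**2 = (11 + (6 + 98))**2 = (11 + 104)**2 = 115**2 = 13225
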